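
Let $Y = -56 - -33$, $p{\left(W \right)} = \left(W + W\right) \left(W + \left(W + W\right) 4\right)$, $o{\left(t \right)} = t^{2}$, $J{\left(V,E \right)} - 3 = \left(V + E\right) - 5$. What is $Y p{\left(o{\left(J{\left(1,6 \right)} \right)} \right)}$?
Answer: $-258750$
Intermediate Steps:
$J{\left(V,E \right)} = -2 + E + V$ ($J{\left(V,E \right)} = 3 - \left(5 - E - V\right) = 3 + \left(-5 + E + V\right) = -2 + E + V$)
$p{\left(W \right)} = 18 W^{2}$ ($p{\left(W \right)} = 2 W \left(W + 2 W 4\right) = 2 W \left(W + 8 W\right) = 2 W 9 W = 18 W^{2}$)
$Y = -23$ ($Y = -56 + 33 = -23$)
$Y p{\left(o{\left(J{\left(1,6 \right)} \right)} \right)} = - 23 \cdot 18 \left(\left(-2 + 6 + 1\right)^{2}\right)^{2} = - 23 \cdot 18 \left(5^{2}\right)^{2} = - 23 \cdot 18 \cdot 25^{2} = - 23 \cdot 18 \cdot 625 = \left(-23\right) 11250 = -258750$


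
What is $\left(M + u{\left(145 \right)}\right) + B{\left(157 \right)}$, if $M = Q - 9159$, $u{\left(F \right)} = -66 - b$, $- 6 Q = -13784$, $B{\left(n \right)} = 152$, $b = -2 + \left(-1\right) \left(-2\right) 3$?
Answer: $- \frac{20339}{3} \approx -6779.7$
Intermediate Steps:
$b = 4$ ($b = -2 + 2 \cdot 3 = -2 + 6 = 4$)
$Q = \frac{6892}{3}$ ($Q = \left(- \frac{1}{6}\right) \left(-13784\right) = \frac{6892}{3} \approx 2297.3$)
$u{\left(F \right)} = -70$ ($u{\left(F \right)} = -66 - 4 = -70$)
$M = - \frac{20585}{3}$ ($M = \frac{6892}{3} - 9159 = - \frac{20585}{3} \approx -6861.7$)
$\left(M + u{\left(145 \right)}\right) + B{\left(157 \right)} = \left(- \frac{20585}{3} - 70\right) + 152 = - \frac{20795}{3} + 152 = - \frac{20339}{3}$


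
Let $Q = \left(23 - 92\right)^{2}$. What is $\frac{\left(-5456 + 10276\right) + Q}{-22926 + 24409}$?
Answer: $\frac{9581}{1483} \approx 6.4606$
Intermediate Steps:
$Q = 4761$ ($Q = \left(-69\right)^{2} = 4761$)
$\frac{\left(-5456 + 10276\right) + Q}{-22926 + 24409} = \frac{\left(-5456 + 10276\right) + 4761}{-22926 + 24409} = \frac{4820 + 4761}{1483} = 9581 \cdot \frac{1}{1483} = \frac{9581}{1483}$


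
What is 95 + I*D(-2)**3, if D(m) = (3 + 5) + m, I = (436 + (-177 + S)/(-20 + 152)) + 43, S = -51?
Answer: 1135045/11 ≈ 1.0319e+5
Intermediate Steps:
I = 5250/11 (I = (436 + (-177 - 51)/(-20 + 152)) + 43 = (436 - 228/132) + 43 = (436 - 228*1/132) + 43 = (436 - 19/11) + 43 = 4777/11 + 43 = 5250/11 ≈ 477.27)
D(m) = 8 + m
95 + I*D(-2)**3 = 95 + 5250*(8 - 2)**3/11 = 95 + (5250/11)*6**3 = 95 + (5250/11)*216 = 95 + 1134000/11 = 1135045/11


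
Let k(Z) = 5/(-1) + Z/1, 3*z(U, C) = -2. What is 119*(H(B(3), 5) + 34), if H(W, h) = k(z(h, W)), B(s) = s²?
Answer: 10115/3 ≈ 3371.7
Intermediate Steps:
z(U, C) = -⅔ (z(U, C) = (⅓)*(-2) = -⅔)
k(Z) = -5 + Z (k(Z) = 5*(-1) + Z*1 = -5 + Z)
H(W, h) = -17/3 (H(W, h) = -5 - ⅔ = -17/3)
119*(H(B(3), 5) + 34) = 119*(-17/3 + 34) = 119*(85/3) = 10115/3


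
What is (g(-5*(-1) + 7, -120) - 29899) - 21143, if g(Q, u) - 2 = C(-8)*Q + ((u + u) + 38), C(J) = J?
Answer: -51338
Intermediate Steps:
g(Q, u) = 40 - 8*Q + 2*u (g(Q, u) = 2 + (-8*Q + ((u + u) + 38)) = 2 + (-8*Q + (2*u + 38)) = 2 + (-8*Q + (38 + 2*u)) = 2 + (38 - 8*Q + 2*u) = 40 - 8*Q + 2*u)
(g(-5*(-1) + 7, -120) - 29899) - 21143 = ((40 - 8*(-5*(-1) + 7) + 2*(-120)) - 29899) - 21143 = ((40 - 8*(5 + 7) - 240) - 29899) - 21143 = ((40 - 8*12 - 240) - 29899) - 21143 = ((40 - 96 - 240) - 29899) - 21143 = (-296 - 29899) - 21143 = -30195 - 21143 = -51338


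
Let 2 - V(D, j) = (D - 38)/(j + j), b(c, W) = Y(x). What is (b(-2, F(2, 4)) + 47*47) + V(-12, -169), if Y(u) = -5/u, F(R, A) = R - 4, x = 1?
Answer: 372789/169 ≈ 2205.9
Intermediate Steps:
F(R, A) = -4 + R
b(c, W) = -5 (b(c, W) = -5/1 = -5*1 = -5)
V(D, j) = 2 - (-38 + D)/(2*j) (V(D, j) = 2 - (D - 38)/(j + j) = 2 - (-38 + D)/(2*j))
(b(-2, F(2, 4)) + 47*47) + V(-12, -169) = (-5 + 47*47) + (½)*(38 - 1*(-12) + 4*(-169))/(-169) = (-5 + 2209) + (½)*(-1/169)*(38 + 12 - 676) = 2204 + (½)*(-1/169)*(-626) = 2204 + 313/169 = 372789/169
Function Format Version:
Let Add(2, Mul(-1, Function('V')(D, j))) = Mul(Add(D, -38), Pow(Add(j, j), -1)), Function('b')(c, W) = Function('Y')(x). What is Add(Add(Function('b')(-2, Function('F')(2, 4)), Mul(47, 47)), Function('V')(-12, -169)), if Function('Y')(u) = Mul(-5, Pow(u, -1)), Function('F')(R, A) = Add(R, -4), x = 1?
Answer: Rational(372789, 169) ≈ 2205.9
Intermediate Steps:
Function('F')(R, A) = Add(-4, R)
Function('b')(c, W) = -5 (Function('b')(c, W) = Mul(-5, Pow(1, -1)) = Mul(-5, 1) = -5)
Function('V')(D, j) = Add(2, Mul(Rational(-1, 2), Pow(j, -1), Add(-38, D))) (Function('V')(D, j) = Add(2, Mul(-1, Mul(Add(D, -38), Pow(Add(j, j), -1)))) = Add(2, Mul(-1, Mul(Add(-38, D), Pow(Mul(2, j), -1)))) = Add(2, Mul(-1, Mul(Add(-38, D), Mul(Rational(1, 2), Pow(j, -1))))) = Add(2, Mul(-1, Mul(Rational(1, 2), Pow(j, -1), Add(-38, D)))) = Add(2, Mul(Rational(-1, 2), Pow(j, -1), Add(-38, D))))
Add(Add(Function('b')(-2, Function('F')(2, 4)), Mul(47, 47)), Function('V')(-12, -169)) = Add(Add(-5, Mul(47, 47)), Mul(Rational(1, 2), Pow(-169, -1), Add(38, Mul(-1, -12), Mul(4, -169)))) = Add(Add(-5, 2209), Mul(Rational(1, 2), Rational(-1, 169), Add(38, 12, -676))) = Add(2204, Mul(Rational(1, 2), Rational(-1, 169), -626)) = Add(2204, Rational(313, 169)) = Rational(372789, 169)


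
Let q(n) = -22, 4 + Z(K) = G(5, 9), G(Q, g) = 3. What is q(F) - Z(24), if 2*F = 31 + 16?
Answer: -21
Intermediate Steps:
F = 47/2 (F = (31 + 16)/2 = (1/2)*47 = 47/2 ≈ 23.500)
Z(K) = -1 (Z(K) = -4 + 3 = -1)
q(F) - Z(24) = -22 - 1*(-1) = -22 + 1 = -21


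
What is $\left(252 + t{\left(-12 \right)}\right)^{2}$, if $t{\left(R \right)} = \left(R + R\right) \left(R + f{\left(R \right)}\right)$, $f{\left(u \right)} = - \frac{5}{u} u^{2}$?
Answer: $810000$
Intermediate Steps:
$f{\left(u \right)} = - 5 u$
$t{\left(R \right)} = - 8 R^{2}$ ($t{\left(R \right)} = \left(R + R\right) \left(R - 5 R\right) = 2 R \left(- 4 R\right) = - 8 R^{2}$)
$\left(252 + t{\left(-12 \right)}\right)^{2} = \left(252 - 8 \left(-12\right)^{2}\right)^{2} = \left(252 - 1152\right)^{2} = \left(-900\right)^{2} = 810000$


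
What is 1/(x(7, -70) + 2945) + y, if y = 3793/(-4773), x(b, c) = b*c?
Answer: -9307042/11717715 ≈ -0.79427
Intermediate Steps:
y = -3793/4773 (y = 3793*(-1/4773) = -3793/4773 ≈ -0.79468)
1/(x(7, -70) + 2945) + y = 1/(7*(-70) + 2945) - 3793/4773 = 1/(-490 + 2945) - 3793/4773 = 1/2455 - 3793/4773 = -9307042/11717715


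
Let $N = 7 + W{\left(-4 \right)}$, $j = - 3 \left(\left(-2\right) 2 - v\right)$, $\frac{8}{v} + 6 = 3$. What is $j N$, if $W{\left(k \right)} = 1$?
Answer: $32$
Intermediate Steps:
$v = - \frac{8}{3}$ ($v = \frac{8}{-6 + 3} = \frac{8}{-3} = 8 \left(- \frac{1}{3}\right) = - \frac{8}{3} \approx -2.6667$)
$j = 4$ ($j = - 3 \left(\left(-2\right) 2 - - \frac{8}{3}\right) = - 3 \left(-4 + \frac{8}{3}\right) = \left(-3\right) \left(- \frac{4}{3}\right) = 4$)
$N = 8$ ($N = 7 + 1 = 8$)
$j N = 4 \cdot 8 = 32$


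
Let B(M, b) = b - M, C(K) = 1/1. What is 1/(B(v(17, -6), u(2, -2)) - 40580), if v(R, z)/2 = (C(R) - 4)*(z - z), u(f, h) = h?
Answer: -1/40582 ≈ -2.4641e-5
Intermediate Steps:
C(K) = 1
v(R, z) = 0 (v(R, z) = 2*((1 - 4)*(z - z)) = 2*(-3*0) = 2*0 = 0)
1/(B(v(17, -6), u(2, -2)) - 40580) = 1/((-2 - 1*0) - 40580) = 1/((-2 + 0) - 40580) = 1/(-2 - 40580) = 1/(-40582) = -1/40582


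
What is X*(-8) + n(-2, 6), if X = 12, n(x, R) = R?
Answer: -90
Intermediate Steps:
X*(-8) + n(-2, 6) = 12*(-8) + 6 = -96 + 6 = -90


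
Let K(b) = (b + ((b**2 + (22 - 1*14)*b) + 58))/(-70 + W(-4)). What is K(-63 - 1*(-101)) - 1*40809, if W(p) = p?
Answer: -1510855/37 ≈ -40834.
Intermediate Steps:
K(b) = -29/37 - 9*b/74 - b**2/74 (K(b) = (b + ((b**2 + (22 - 1*14)*b) + 58))/(-70 - 4) = (b + ((b**2 + (22 - 14)*b) + 58))/(-74) = (b + ((b**2 + 8*b) + 58))*(-1/74) = (b + (58 + b**2 + 8*b))*(-1/74) = (58 + b**2 + 9*b)*(-1/74) = -29/37 - 9*b/74 - b**2/74)
K(-63 - 1*(-101)) - 1*40809 = (-29/37 - 9*(-63 - 1*(-101))/74 - (-63 - 1*(-101))**2/74) - 1*40809 = (-29/37 - 9*(-63 + 101)/74 - (-63 + 101)**2/74) - 40809 = (-29/37 - 9/74*38 - 1/74*38**2) - 40809 = (-29/37 - 171/37 - 1/74*1444) - 40809 = (-29/37 - 171/37 - 722/37) - 40809 = -922/37 - 40809 = -1510855/37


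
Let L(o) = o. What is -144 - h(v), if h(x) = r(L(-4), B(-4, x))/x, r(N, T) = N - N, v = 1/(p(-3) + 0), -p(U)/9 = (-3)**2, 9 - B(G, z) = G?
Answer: -144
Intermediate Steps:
B(G, z) = 9 - G
p(U) = -81 (p(U) = -9*(-3)**2 = -9*9 = -81)
v = -1/81 (v = 1/(-81 + 0) = 1/(-81) = -1/81 ≈ -0.012346)
r(N, T) = 0
h(x) = 0 (h(x) = 0/x = 0)
-144 - h(v) = -144 - 1*0 = -144 + 0 = -144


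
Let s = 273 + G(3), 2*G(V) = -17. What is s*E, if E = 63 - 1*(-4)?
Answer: 35443/2 ≈ 17722.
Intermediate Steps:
G(V) = -17/2 (G(V) = (½)*(-17) = -17/2)
E = 67 (E = 63 + 4 = 67)
s = 529/2 (s = 273 - 17/2 = 529/2 ≈ 264.50)
s*E = (529/2)*67 = 35443/2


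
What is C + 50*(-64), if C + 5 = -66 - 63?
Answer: -3334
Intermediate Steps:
C = -134 (C = -5 + (-66 - 63) = -5 - 129 = -134)
C + 50*(-64) = -134 + 50*(-64) = -134 - 3200 = -3334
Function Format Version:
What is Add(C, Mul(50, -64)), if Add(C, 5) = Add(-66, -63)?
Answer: -3334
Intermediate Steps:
C = -134 (C = Add(-5, Add(-66, -63)) = Add(-5, -129) = -134)
Add(C, Mul(50, -64)) = Add(-134, Mul(50, -64)) = Add(-134, -3200) = -3334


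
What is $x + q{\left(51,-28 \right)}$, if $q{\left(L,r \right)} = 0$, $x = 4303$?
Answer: $4303$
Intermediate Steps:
$x + q{\left(51,-28 \right)} = 4303 + 0 = 4303$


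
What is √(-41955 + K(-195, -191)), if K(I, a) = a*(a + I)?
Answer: √31771 ≈ 178.24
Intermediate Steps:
K(I, a) = a*(I + a)
√(-41955 + K(-195, -191)) = √(-41955 - 191*(-195 - 191)) = √(-41955 - 191*(-386)) = √(-41955 + 73726) = √31771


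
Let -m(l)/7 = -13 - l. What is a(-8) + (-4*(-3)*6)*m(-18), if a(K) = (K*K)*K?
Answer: -3032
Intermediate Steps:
a(K) = K**3 (a(K) = K**2*K = K**3)
m(l) = 91 + 7*l (m(l) = -7*(-13 - l) = 91 + 7*l)
a(-8) + (-4*(-3)*6)*m(-18) = (-8)**3 + (-4*(-3)*6)*(91 + 7*(-18)) = -512 + (12*6)*(91 - 126) = -512 + 72*(-35) = -512 - 2520 = -3032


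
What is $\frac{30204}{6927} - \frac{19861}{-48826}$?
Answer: $\frac{537439217}{112739234} \approx 4.7671$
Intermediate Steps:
$\frac{30204}{6927} - \frac{19861}{-48826} = 30204 \cdot \frac{1}{6927} - - \frac{19861}{48826} = \frac{10068}{2309} + \frac{19861}{48826} = \frac{537439217}{112739234}$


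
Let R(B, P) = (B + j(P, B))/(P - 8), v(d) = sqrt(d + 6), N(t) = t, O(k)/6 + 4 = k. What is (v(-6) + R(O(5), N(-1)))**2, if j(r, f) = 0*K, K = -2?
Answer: 4/9 ≈ 0.44444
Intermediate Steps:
O(k) = -24 + 6*k
v(d) = sqrt(6 + d)
j(r, f) = 0 (j(r, f) = 0*(-2) = 0)
R(B, P) = B/(-8 + P) (R(B, P) = (B + 0)/(P - 8) = B/(-8 + P))
(v(-6) + R(O(5), N(-1)))**2 = (sqrt(6 - 6) + (-24 + 6*5)/(-8 - 1))**2 = (sqrt(0) + (-24 + 30)/(-9))**2 = (0 + 6*(-1/9))**2 = (0 - 2/3)**2 = (-2/3)**2 = 4/9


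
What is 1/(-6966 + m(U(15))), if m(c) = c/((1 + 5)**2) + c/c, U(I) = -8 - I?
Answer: -36/250763 ≈ -0.00014356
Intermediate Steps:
m(c) = 1 + c/36 (m(c) = c/(6**2) + 1 = c/36 + 1 = 1 + c/36)
1/(-6966 + m(U(15))) = 1/(-6966 + (1 + (-8 - 1*15)/36)) = 1/(-6966 + (1 + (-8 - 15)/36)) = 1/(-6966 + (1 + (1/36)*(-23))) = 1/(-6966 + (1 - 23/36)) = 1/(-6966 + 13/36) = 1/(-250763/36) = -36/250763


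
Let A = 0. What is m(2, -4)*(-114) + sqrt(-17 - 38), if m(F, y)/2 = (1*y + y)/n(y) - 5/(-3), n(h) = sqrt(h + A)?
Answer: -380 - 912*I + I*sqrt(55) ≈ -380.0 - 904.58*I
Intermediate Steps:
n(h) = sqrt(h) (n(h) = sqrt(h + 0) = sqrt(h))
m(F, y) = 10/3 + 4*sqrt(y) (m(F, y) = 2*((1*y + y)/(sqrt(y)) - 5/(-3)) = 2*((y + y)/sqrt(y) - 5*(-1/3)) = 2*((2*y)/sqrt(y) + 5/3) = 2*(2*sqrt(y) + 5/3) = 2*(5/3 + 2*sqrt(y)) = 10/3 + 4*sqrt(y))
m(2, -4)*(-114) + sqrt(-17 - 38) = (10/3 + 4*sqrt(-4))*(-114) + sqrt(-17 - 38) = (10/3 + 4*(2*I))*(-114) + sqrt(-55) = (10/3 + 8*I)*(-114) + I*sqrt(55) = (-380 - 912*I) + I*sqrt(55) = -380 - 912*I + I*sqrt(55)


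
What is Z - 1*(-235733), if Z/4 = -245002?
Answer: -744275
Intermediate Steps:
Z = -980008 (Z = 4*(-245002) = -980008)
Z - 1*(-235733) = -980008 - 1*(-235733) = -980008 + 235733 = -744275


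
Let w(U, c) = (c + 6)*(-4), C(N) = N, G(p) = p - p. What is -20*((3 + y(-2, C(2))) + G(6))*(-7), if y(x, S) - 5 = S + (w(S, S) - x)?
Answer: -2800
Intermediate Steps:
G(p) = 0
w(U, c) = -24 - 4*c (w(U, c) = (6 + c)*(-4) = -24 - 4*c)
y(x, S) = -19 - x - 3*S (y(x, S) = 5 + (S + ((-24 - 4*S) - x)) = 5 + (S + (-24 - x - 4*S)) = 5 + (-24 - x - 3*S) = -19 - x - 3*S)
-20*((3 + y(-2, C(2))) + G(6))*(-7) = -20*((3 + (-19 - 1*(-2) - 3*2)) + 0)*(-7) = -20*((3 + (-19 + 2 - 6)) + 0)*(-7) = -20*((3 - 23) + 0)*(-7) = -20*(-20 + 0)*(-7) = -20*(-20)*(-7) = 400*(-7) = -2800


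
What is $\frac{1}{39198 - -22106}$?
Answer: $\frac{1}{61304} \approx 1.6312 \cdot 10^{-5}$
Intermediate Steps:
$\frac{1}{39198 - -22106} = \frac{1}{39198 + 22106} = \frac{1}{61304}$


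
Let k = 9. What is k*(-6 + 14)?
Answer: 72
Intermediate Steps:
k*(-6 + 14) = 9*(-6 + 14) = 9*8 = 72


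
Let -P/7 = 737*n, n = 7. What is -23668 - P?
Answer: 12445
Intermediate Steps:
P = -36113 (P = -5159*7 = -7*5159 = -36113)
-23668 - P = -23668 - 1*(-36113) = -23668 + 36113 = 12445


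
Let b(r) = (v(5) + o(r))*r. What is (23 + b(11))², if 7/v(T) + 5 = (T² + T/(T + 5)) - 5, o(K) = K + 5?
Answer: 39980329/961 ≈ 41603.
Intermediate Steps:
o(K) = 5 + K
v(T) = 7/(-10 + T² + T/(5 + T)) (v(T) = 7/(-5 + ((T² + T/(T + 5)) - 5)) = 7/(-5 + ((T² + T/(5 + T)) - 5)) = 7/(-5 + (-5 + T² + T/(5 + T))) = 7/(-10 + T² + T/(5 + T)))
b(r) = r*(169/31 + r) (b(r) = (7*(5 + 5)/(-50 + 5³ - 9*5 + 5*5²) + (5 + r))*r = (7*10/(-50 + 125 - 45 + 5*25) + (5 + r))*r = (7*10/(-50 + 125 - 45 + 125) + (5 + r))*r = (7*10/155 + (5 + r))*r = (7*(1/155)*10 + (5 + r))*r = (14/31 + (5 + r))*r = (169/31 + r)*r = r*(169/31 + r))
(23 + b(11))² = (23 + (1/31)*11*(169 + 31*11))² = (23 + (1/31)*11*(169 + 341))² = (23 + (1/31)*11*510)² = (23 + 5610/31)² = (6323/31)² = 39980329/961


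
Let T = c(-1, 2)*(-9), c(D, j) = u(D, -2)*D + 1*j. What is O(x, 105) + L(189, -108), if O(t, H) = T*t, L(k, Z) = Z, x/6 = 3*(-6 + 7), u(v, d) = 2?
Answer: -108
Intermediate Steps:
c(D, j) = j + 2*D (c(D, j) = 2*D + 1*j = 2*D + j = j + 2*D)
x = 18 (x = 6*(3*(-6 + 7)) = 6*(3*1) = 6*3 = 18)
T = 0 (T = (2 + 2*(-1))*(-9) = (2 - 2)*(-9) = 0*(-9) = 0)
O(t, H) = 0 (O(t, H) = 0*t = 0)
O(x, 105) + L(189, -108) = 0 - 108 = -108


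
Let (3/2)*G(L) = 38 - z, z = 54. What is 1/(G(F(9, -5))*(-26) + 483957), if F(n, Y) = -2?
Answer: 3/1452703 ≈ 2.0651e-6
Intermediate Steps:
G(L) = -32/3 (G(L) = 2*(38 - 1*54)/3 = 2*(38 - 54)/3 = (2/3)*(-16) = -32/3)
1/(G(F(9, -5))*(-26) + 483957) = 1/(-32/3*(-26) + 483957) = 1/(832/3 + 483957) = 1/(1452703/3) = 3/1452703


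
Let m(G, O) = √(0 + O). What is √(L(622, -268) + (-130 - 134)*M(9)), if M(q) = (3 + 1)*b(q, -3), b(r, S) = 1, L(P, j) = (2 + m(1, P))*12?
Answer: 2*√(-258 + 3*√622) ≈ 27.069*I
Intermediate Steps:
m(G, O) = √O
L(P, j) = 24 + 12*√P (L(P, j) = (2 + √P)*12 = 24 + 12*√P)
M(q) = 4 (M(q) = (3 + 1)*1 = 4*1 = 4)
√(L(622, -268) + (-130 - 134)*M(9)) = √((24 + 12*√622) + (-130 - 134)*4) = √((24 + 12*√622) - 264*4) = √((24 + 12*√622) - 1056) = √(-1032 + 12*√622)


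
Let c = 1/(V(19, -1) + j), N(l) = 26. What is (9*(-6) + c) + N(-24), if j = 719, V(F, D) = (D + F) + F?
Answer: -21167/756 ≈ -27.999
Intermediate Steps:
V(F, D) = D + 2*F
c = 1/756 (c = 1/((-1 + 2*19) + 719) = 1/((-1 + 38) + 719) = 1/(37 + 719) = 1/756 ≈ 0.0013228)
(9*(-6) + c) + N(-24) = (9*(-6) + 1/756) + 26 = (-54 + 1/756) + 26 = -40823/756 + 26 = -21167/756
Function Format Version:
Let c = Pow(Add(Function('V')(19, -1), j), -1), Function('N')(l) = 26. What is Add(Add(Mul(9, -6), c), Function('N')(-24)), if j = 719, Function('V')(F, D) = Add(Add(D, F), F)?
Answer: Rational(-21167, 756) ≈ -27.999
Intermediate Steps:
Function('V')(F, D) = Add(D, Mul(2, F))
c = Rational(1, 756) (c = Pow(Add(Add(-1, Mul(2, 19)), 719), -1) = Pow(Add(Add(-1, 38), 719), -1) = Pow(Add(37, 719), -1) = Pow(756, -1) = Rational(1, 756) ≈ 0.0013228)
Add(Add(Mul(9, -6), c), Function('N')(-24)) = Add(Add(Mul(9, -6), Rational(1, 756)), 26) = Add(Add(-54, Rational(1, 756)), 26) = Add(Rational(-40823, 756), 26) = Rational(-21167, 756)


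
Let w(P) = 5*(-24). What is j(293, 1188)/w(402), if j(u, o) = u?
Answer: -293/120 ≈ -2.4417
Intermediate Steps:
w(P) = -120
j(293, 1188)/w(402) = 293/(-120) = 293*(-1/120) = -293/120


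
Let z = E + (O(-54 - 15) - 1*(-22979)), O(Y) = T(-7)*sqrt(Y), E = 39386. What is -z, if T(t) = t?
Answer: -62365 + 7*I*sqrt(69) ≈ -62365.0 + 58.146*I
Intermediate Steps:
O(Y) = -7*sqrt(Y)
z = 62365 - 7*I*sqrt(69) (z = 39386 + (-7*sqrt(-54 - 15) - 1*(-22979)) = 39386 + (-7*I*sqrt(69) + 22979) = 39386 + (22979 - 7*I*sqrt(69)) = 62365 - 7*I*sqrt(69) ≈ 62365.0 - 58.146*I)
-z = -(62365 - 7*I*sqrt(69)) = -62365 + 7*I*sqrt(69)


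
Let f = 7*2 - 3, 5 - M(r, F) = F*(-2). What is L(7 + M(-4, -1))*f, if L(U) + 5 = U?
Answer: 55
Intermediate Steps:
M(r, F) = 5 + 2*F (M(r, F) = 5 - F*(-2) = 5 - (-2)*F = 5 + 2*F)
L(U) = -5 + U
f = 11 (f = 14 - 3 = 11)
L(7 + M(-4, -1))*f = (-5 + (7 + (5 + 2*(-1))))*11 = (-5 + (7 + (5 - 2)))*11 = (-5 + (7 + 3))*11 = (-5 + 10)*11 = 5*11 = 55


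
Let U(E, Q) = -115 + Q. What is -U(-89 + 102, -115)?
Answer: 230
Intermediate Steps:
-U(-89 + 102, -115) = -(-115 - 115) = -1*(-230) = 230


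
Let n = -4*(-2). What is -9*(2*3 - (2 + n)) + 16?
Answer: 52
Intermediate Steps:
n = 8
-9*(2*3 - (2 + n)) + 16 = -9*(2*3 - (2 + 8)) + 16 = -9*(6 - 1*10) + 16 = -9*(6 - 10) + 16 = -9*(-4) + 16 = 36 + 16 = 52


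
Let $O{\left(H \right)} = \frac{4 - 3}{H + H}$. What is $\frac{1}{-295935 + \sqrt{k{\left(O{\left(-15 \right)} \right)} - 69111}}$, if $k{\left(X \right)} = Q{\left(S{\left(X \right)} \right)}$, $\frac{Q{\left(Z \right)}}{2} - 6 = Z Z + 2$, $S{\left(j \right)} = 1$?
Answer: $- \frac{98645}{29192531106} - \frac{i \sqrt{853}}{9730843702} \approx -3.3791 \cdot 10^{-6} - 3.0014 \cdot 10^{-9} i$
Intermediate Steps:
$O{\left(H \right)} = \frac{1}{2 H}$ ($O{\left(H \right)} = 1 \frac{1}{2 H} = \frac{1}{2 H}$)
$Q{\left(Z \right)} = 16 + 2 Z^{2}$ ($Q{\left(Z \right)} = 12 + 2 \left(Z Z + 2\right) = 12 + 2 \left(Z^{2} + 2\right) = 12 + 2 \left(2 + Z^{2}\right) = 12 + \left(4 + 2 Z^{2}\right) = 16 + 2 Z^{2}$)
$k{\left(X \right)} = 18$ ($k{\left(X \right)} = 16 + 2 \cdot 1^{2} = 16 + 2 \cdot 1 = 16 + 2 = 18$)
$\frac{1}{-295935 + \sqrt{k{\left(O{\left(-15 \right)} \right)} - 69111}} = \frac{1}{-295935 + \sqrt{18 - 69111}} = \frac{1}{-295935 + \sqrt{-69093}} = \frac{1}{-295935 + 9 i \sqrt{853}}$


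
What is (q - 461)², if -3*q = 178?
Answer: 2436721/9 ≈ 2.7075e+5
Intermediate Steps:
q = -178/3 (q = -⅓*178 = -178/3 ≈ -59.333)
(q - 461)² = (-178/3 - 461)² = (-1561/3)² = 2436721/9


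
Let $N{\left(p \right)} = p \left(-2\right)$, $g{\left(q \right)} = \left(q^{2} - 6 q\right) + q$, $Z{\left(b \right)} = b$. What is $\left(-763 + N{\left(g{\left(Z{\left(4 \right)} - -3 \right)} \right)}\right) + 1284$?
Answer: $493$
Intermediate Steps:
$g{\left(q \right)} = q^{2} - 5 q$
$N{\left(p \right)} = - 2 p$
$\left(-763 + N{\left(g{\left(Z{\left(4 \right)} - -3 \right)} \right)}\right) + 1284 = \left(-763 - 2 \left(4 - -3\right) \left(-5 + \left(4 - -3\right)\right)\right) + 1284 = \left(-763 - 2 \left(4 + 3\right) \left(-5 + \left(4 + 3\right)\right)\right) + 1284 = \left(-763 - 2 \cdot 7 \left(-5 + 7\right)\right) + 1284 = \left(-763 - 2 \cdot 7 \cdot 2\right) + 1284 = \left(-763 - 28\right) + 1284 = -791 + 1284 = 493$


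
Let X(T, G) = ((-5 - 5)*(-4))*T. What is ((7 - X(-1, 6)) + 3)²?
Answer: 2500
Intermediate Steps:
X(T, G) = 40*T (X(T, G) = (-10*(-4))*T = 40*T)
((7 - X(-1, 6)) + 3)² = ((7 - 40*(-1)) + 3)² = ((7 - 1*(-40)) + 3)² = ((7 + 40) + 3)² = (47 + 3)² = 50² = 2500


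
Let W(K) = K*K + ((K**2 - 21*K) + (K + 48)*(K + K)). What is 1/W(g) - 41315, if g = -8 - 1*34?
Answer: -161376389/3906 ≈ -41315.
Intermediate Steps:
g = -42 (g = -8 - 34 = -42)
W(K) = -21*K + 2*K**2 + 2*K*(48 + K) (W(K) = K**2 + ((K**2 - 21*K) + (48 + K)*(2*K)) = K**2 + ((K**2 - 21*K) + 2*K*(48 + K)) = K**2 + (K**2 - 21*K + 2*K*(48 + K)) = -21*K + 2*K**2 + 2*K*(48 + K))
1/W(g) - 41315 = 1/(-42*(75 + 4*(-42))) - 41315 = 1/(-42*(75 - 168)) - 41315 = 1/(-42*(-93)) - 41315 = 1/3906 - 41315 = -161376389/3906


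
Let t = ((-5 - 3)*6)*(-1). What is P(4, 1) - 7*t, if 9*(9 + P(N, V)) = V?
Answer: -3104/9 ≈ -344.89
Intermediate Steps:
P(N, V) = -9 + V/9
t = 48 (t = -8*6*(-1) = -48*(-1) = 48)
P(4, 1) - 7*t = (-9 + (1/9)*1) - 7*48 = (-9 + 1/9) - 336 = -80/9 - 336 = -3104/9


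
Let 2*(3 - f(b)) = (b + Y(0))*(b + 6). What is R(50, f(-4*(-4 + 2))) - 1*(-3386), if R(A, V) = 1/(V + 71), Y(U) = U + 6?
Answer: 81263/24 ≈ 3386.0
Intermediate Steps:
Y(U) = 6 + U
f(b) = 3 - (6 + b)²/2 (f(b) = 3 - (b + (6 + 0))*(b + 6)/2 = 3 - (b + 6)*(6 + b)/2 = 3 - (6 + b)*(6 + b)/2 = 3 - (6 + b)²/2)
R(A, V) = 1/(71 + V)
R(50, f(-4*(-4 + 2))) - 1*(-3386) = 1/(71 + (-15 - (-24)*(-4 + 2) - 16*(-4 + 2)²/2)) - 1*(-3386) = 1/(71 + (-15 - (-24)*(-2) - (-4*(-2))²/2)) + 3386 = 1/(71 + (-15 - 6*8 - ½*8²)) + 3386 = 1/(71 + (-15 - 48 - ½*64)) + 3386 = 1/(71 + (-15 - 48 - 32)) + 3386 = 1/(71 - 95) + 3386 = 1/(-24) + 3386 = -1/24 + 3386 = 81263/24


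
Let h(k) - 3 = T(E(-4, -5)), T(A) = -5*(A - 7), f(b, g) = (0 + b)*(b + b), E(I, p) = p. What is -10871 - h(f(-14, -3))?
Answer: -10934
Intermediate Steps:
f(b, g) = 2*b**2 (f(b, g) = b*(2*b) = 2*b**2)
T(A) = 35 - 5*A (T(A) = -5*(-7 + A) = 35 - 5*A)
h(k) = 63 (h(k) = 3 + (35 - 5*(-5)) = 3 + (35 + 25) = 3 + 60 = 63)
-10871 - h(f(-14, -3)) = -10871 - 1*63 = -10871 - 63 = -10934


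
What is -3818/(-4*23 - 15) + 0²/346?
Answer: 3818/107 ≈ 35.682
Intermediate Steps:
-3818/(-4*23 - 15) + 0²/346 = -3818/(-92 - 15) + 0*(1/346) = -3818/(-107) + 0 = -3818*(-1/107) + 0 = 3818/107 + 0 = 3818/107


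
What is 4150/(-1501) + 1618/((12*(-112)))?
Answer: -4003109/1008672 ≈ -3.9687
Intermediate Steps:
4150/(-1501) + 1618/((12*(-112))) = 4150*(-1/1501) + 1618/(-1344) = -4150/1501 + 1618*(-1/1344) = -4150/1501 - 809/672 = -4003109/1008672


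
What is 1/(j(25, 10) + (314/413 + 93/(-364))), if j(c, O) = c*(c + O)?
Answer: 21476/18802341 ≈ 0.0011422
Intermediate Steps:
j(c, O) = c*(O + c)
1/(j(25, 10) + (314/413 + 93/(-364))) = 1/(25*(10 + 25) + (314/413 + 93/(-364))) = 1/(25*35 + (314*(1/413) + 93*(-1/364))) = 1/(875 + (314/413 - 93/364)) = 1/(875 + 10841/21476) = 1/(18802341/21476) = 21476/18802341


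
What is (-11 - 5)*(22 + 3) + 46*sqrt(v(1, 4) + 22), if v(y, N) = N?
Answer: -400 + 46*sqrt(26) ≈ -165.45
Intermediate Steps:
(-11 - 5)*(22 + 3) + 46*sqrt(v(1, 4) + 22) = (-11 - 5)*(22 + 3) + 46*sqrt(4 + 22) = -16*25 + 46*sqrt(26) = -400 + 46*sqrt(26)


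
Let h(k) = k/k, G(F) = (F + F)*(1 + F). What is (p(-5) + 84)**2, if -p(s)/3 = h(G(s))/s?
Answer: 178929/25 ≈ 7157.2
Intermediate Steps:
G(F) = 2*F*(1 + F) (G(F) = (2*F)*(1 + F) = 2*F*(1 + F))
h(k) = 1
p(s) = -3/s
(p(-5) + 84)**2 = (-3/(-5) + 84)**2 = (-3*(-1/5) + 84)**2 = (3/5 + 84)**2 = (423/5)**2 = 178929/25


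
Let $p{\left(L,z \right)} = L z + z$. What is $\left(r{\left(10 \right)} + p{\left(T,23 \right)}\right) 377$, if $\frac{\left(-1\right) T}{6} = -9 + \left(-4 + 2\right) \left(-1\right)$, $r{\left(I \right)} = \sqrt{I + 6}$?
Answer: $374361$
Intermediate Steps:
$r{\left(I \right)} = \sqrt{6 + I}$
$T = 42$ ($T = - 6 \left(-9 + \left(-4 + 2\right) \left(-1\right)\right) = - 6 \left(-9 - -2\right) = - 6 \left(-9 + 2\right) = \left(-6\right) \left(-7\right) = 42$)
$p{\left(L,z \right)} = z + L z$
$\left(r{\left(10 \right)} + p{\left(T,23 \right)}\right) 377 = \left(\sqrt{6 + 10} + 23 \left(1 + 42\right)\right) 377 = \left(\sqrt{16} + 23 \cdot 43\right) 377 = \left(4 + 989\right) 377 = 993 \cdot 377 = 374361$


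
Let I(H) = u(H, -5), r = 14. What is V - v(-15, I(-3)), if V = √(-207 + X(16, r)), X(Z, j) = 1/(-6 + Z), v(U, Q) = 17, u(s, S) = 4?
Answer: -17 + I*√20690/10 ≈ -17.0 + 14.384*I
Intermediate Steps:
I(H) = 4
V = I*√20690/10 (V = √(-207 + 1/(-6 + 16)) = √(-207 + 1/10) = √(-207 + ⅒) = √(-2069/10) = I*√20690/10 ≈ 14.384*I)
V - v(-15, I(-3)) = I*√20690/10 - 1*17 = I*√20690/10 - 17 = -17 + I*√20690/10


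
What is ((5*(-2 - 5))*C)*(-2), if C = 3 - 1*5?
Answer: -140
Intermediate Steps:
C = -2 (C = 3 - 5 = -2)
((5*(-2 - 5))*C)*(-2) = ((5*(-2 - 5))*(-2))*(-2) = ((5*(-7))*(-2))*(-2) = -35*(-2)*(-2) = 70*(-2) = -140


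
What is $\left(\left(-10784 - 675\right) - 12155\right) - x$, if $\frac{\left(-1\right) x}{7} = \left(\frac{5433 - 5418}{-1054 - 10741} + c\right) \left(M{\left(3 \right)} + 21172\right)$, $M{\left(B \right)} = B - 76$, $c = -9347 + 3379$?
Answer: $- \frac{297050545903}{337} \approx -8.8146 \cdot 10^{8}$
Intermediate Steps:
$c = -5968$
$M{\left(B \right)} = -76 + B$ ($M{\left(B \right)} = B - 76 = -76 + B$)
$x = \frac{297042587985}{337}$ ($x = - 7 \left(\frac{5433 - 5418}{-1054 - 10741} - 5968\right) \left(\left(-76 + 3\right) + 21172\right) = - 7 \left(\frac{15}{-11795} - 5968\right) \left(-73 + 21172\right) = - 7 \left(15 \left(- \frac{1}{11795}\right) - 5968\right) 21099 = - 7 \left(- \frac{3}{2359} - 5968\right) 21099 = - 7 \left(\left(- \frac{14078515}{2359}\right) 21099\right) = \left(-7\right) \left(- \frac{297042587985}{2359}\right) = \frac{297042587985}{337} \approx 8.8143 \cdot 10^{8}$)
$\left(\left(-10784 - 675\right) - 12155\right) - x = \left(\left(-10784 - 675\right) - 12155\right) - \frac{297042587985}{337} = \left(-11459 - 12155\right) - \frac{297042587985}{337} = -23614 - \frac{297042587985}{337} = - \frac{297050545903}{337}$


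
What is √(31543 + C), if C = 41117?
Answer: 2*√18165 ≈ 269.56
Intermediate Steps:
√(31543 + C) = √(31543 + 41117) = √72660 = 2*√18165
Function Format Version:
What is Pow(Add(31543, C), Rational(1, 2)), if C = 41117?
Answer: Mul(2, Pow(18165, Rational(1, 2))) ≈ 269.56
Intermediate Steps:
Pow(Add(31543, C), Rational(1, 2)) = Pow(Add(31543, 41117), Rational(1, 2)) = Pow(72660, Rational(1, 2)) = Mul(2, Pow(18165, Rational(1, 2)))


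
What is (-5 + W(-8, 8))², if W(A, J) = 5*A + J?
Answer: 1369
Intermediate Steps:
W(A, J) = J + 5*A
(-5 + W(-8, 8))² = (-5 + (8 + 5*(-8)))² = (-5 + (8 - 40))² = (-5 - 32)² = (-37)² = 1369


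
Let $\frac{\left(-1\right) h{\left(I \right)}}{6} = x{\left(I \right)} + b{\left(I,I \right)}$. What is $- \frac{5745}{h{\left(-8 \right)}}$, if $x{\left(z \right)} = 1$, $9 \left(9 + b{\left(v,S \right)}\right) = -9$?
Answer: $- \frac{1915}{18} \approx -106.39$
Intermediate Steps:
$b{\left(v,S \right)} = -10$ ($b{\left(v,S \right)} = -9 + \frac{1}{9} \left(-9\right) = -9 - 1 = -10$)
$h{\left(I \right)} = 54$ ($h{\left(I \right)} = - 6 \left(1 - 10\right) = \left(-6\right) \left(-9\right) = 54$)
$- \frac{5745}{h{\left(-8 \right)}} = - \frac{5745}{54} = \left(-5745\right) \frac{1}{54} = - \frac{1915}{18}$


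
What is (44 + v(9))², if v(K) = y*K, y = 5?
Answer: 7921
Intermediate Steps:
v(K) = 5*K
(44 + v(9))² = (44 + 5*9)² = (44 + 45)² = 89² = 7921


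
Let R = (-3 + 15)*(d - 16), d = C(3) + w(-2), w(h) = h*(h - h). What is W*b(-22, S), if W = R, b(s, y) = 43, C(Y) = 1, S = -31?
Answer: -7740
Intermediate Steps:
w(h) = 0 (w(h) = h*0 = 0)
d = 1 (d = 1 + 0 = 1)
R = -180 (R = (-3 + 15)*(1 - 16) = 12*(-15) = -180)
W = -180
W*b(-22, S) = -180*43 = -7740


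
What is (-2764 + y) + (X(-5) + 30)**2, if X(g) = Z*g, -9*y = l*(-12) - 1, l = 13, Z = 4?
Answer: -23819/9 ≈ -2646.6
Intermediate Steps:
y = 157/9 (y = -(13*(-12) - 1)/9 = -(-156 - 1)/9 = -1/9*(-157) = 157/9 ≈ 17.444)
X(g) = 4*g
(-2764 + y) + (X(-5) + 30)**2 = (-2764 + 157/9) + (4*(-5) + 30)**2 = -24719/9 + (-20 + 30)**2 = -24719/9 + 10**2 = -24719/9 + 100 = -23819/9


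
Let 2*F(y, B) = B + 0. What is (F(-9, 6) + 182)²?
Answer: 34225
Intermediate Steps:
F(y, B) = B/2 (F(y, B) = (B + 0)/2 = B/2)
(F(-9, 6) + 182)² = ((½)*6 + 182)² = (3 + 182)² = 185² = 34225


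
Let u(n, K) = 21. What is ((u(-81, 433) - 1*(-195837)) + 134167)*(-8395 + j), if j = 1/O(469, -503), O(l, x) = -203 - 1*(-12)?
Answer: -529177266150/191 ≈ -2.7706e+9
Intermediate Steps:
O(l, x) = -191 (O(l, x) = -203 + 12 = -191)
j = -1/191 (j = 1/(-191) = -1/191 ≈ -0.0052356)
((u(-81, 433) - 1*(-195837)) + 134167)*(-8395 + j) = ((21 - 1*(-195837)) + 134167)*(-8395 - 1/191) = ((21 + 195837) + 134167)*(-1603446/191) = (195858 + 134167)*(-1603446/191) = 330025*(-1603446/191) = -529177266150/191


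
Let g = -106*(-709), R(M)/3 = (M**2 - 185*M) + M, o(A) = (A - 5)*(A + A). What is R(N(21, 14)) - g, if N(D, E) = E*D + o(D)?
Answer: 2191082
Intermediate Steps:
o(A) = 2*A*(-5 + A) (o(A) = (-5 + A)*(2*A) = 2*A*(-5 + A))
N(D, E) = D*E + 2*D*(-5 + D) (N(D, E) = E*D + 2*D*(-5 + D) = D*E + 2*D*(-5 + D))
R(M) = -552*M + 3*M**2 (R(M) = 3*((M**2 - 185*M) + M) = 3*(M**2 - 184*M) = -552*M + 3*M**2)
g = 75154
R(N(21, 14)) - g = 3*(21*(-10 + 14 + 2*21))*(-184 + 21*(-10 + 14 + 2*21)) - 1*75154 = 3*(21*(-10 + 14 + 42))*(-184 + 21*(-10 + 14 + 42)) - 75154 = 3*(21*46)*(-184 + 21*46) - 75154 = 3*966*(-184 + 966) - 75154 = 3*966*782 - 75154 = 2266236 - 75154 = 2191082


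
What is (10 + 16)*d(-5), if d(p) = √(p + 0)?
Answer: 26*I*√5 ≈ 58.138*I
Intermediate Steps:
d(p) = √p
(10 + 16)*d(-5) = (10 + 16)*√(-5) = 26*(I*√5) = 26*I*√5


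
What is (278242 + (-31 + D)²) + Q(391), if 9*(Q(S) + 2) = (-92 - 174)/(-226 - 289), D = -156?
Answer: 1451723981/4635 ≈ 3.1321e+5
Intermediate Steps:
Q(S) = -9004/4635 (Q(S) = -2 + ((-92 - 174)/(-226 - 289))/9 = -2 + (-266/(-515))/9 = -2 + (-266*(-1/515))/9 = -2 + (⅑)*(266/515) = -2 + 266/4635 = -9004/4635)
(278242 + (-31 + D)²) + Q(391) = (278242 + (-31 - 156)²) - 9004/4635 = (278242 + (-187)²) - 9004/4635 = (278242 + 34969) - 9004/4635 = 313211 - 9004/4635 = 1451723981/4635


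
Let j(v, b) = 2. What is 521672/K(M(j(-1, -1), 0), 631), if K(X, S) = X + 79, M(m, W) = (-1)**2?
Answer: 65209/10 ≈ 6520.9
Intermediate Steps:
M(m, W) = 1
K(X, S) = 79 + X
521672/K(M(j(-1, -1), 0), 631) = 521672/(79 + 1) = 521672/80 = 521672*(1/80) = 65209/10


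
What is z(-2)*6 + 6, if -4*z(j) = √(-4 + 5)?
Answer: 9/2 ≈ 4.5000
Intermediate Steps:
z(j) = -¼ (z(j) = -√(-4 + 5)/4 = -√1/4 = -¼*1 = -¼)
z(-2)*6 + 6 = -¼*6 + 6 = -3/2 + 6 = 9/2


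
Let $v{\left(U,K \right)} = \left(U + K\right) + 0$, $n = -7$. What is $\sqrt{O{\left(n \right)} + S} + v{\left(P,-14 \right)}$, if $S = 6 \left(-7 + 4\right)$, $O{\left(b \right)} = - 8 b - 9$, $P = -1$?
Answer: $-15 + \sqrt{29} \approx -9.6148$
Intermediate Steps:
$v{\left(U,K \right)} = K + U$ ($v{\left(U,K \right)} = \left(K + U\right) + 0 = K + U$)
$O{\left(b \right)} = -9 - 8 b$
$S = -18$ ($S = 6 \left(-3\right) = -18$)
$\sqrt{O{\left(n \right)} + S} + v{\left(P,-14 \right)} = \sqrt{\left(-9 - -56\right) - 18} - 15 = \sqrt{\left(-9 + 56\right) - 18} - 15 = \sqrt{47 - 18} - 15 = \sqrt{29} - 15 = -15 + \sqrt{29}$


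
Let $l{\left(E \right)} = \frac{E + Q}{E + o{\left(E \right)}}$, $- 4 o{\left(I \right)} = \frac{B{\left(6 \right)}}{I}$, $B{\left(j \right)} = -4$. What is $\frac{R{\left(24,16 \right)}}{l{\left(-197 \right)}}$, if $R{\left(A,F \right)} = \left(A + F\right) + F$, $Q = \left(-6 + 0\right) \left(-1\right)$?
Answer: $\frac{2173360}{37627} \approx 57.761$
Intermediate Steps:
$Q = 6$ ($Q = \left(-6\right) \left(-1\right) = 6$)
$R{\left(A,F \right)} = A + 2 F$
$o{\left(I \right)} = \frac{1}{I}$ ($o{\left(I \right)} = - \frac{\left(-4\right) \frac{1}{I}}{4} = \frac{1}{I}$)
$l{\left(E \right)} = \frac{6 + E}{E + \frac{1}{E}}$ ($l{\left(E \right)} = \frac{E + 6}{E + \frac{1}{E}} = \frac{6 + E}{E + \frac{1}{E}}$)
$\frac{R{\left(24,16 \right)}}{l{\left(-197 \right)}} = \frac{24 + 2 \cdot 16}{\left(-197\right) \frac{1}{1 + \left(-197\right)^{2}} \left(6 - 197\right)} = \frac{24 + 32}{\left(-197\right) \frac{1}{1 + 38809} \left(-191\right)} = \frac{56}{\left(-197\right) \frac{1}{38810} \left(-191\right)} = \frac{56}{\frac{37627}{38810}} = 56 \cdot \frac{38810}{37627} = \frac{2173360}{37627}$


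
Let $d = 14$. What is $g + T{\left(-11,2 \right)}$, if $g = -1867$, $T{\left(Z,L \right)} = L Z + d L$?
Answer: $-1861$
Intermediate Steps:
$T{\left(Z,L \right)} = 14 L + L Z$ ($T{\left(Z,L \right)} = L Z + 14 L = 14 L + L Z$)
$g + T{\left(-11,2 \right)} = -1867 + 2 \left(14 - 11\right) = -1867 + 2 \cdot 3 = -1867 + 6 = -1861$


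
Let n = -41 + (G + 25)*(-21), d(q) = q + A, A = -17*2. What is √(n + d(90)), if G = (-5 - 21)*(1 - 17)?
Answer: I*√9246 ≈ 96.156*I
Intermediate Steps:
G = 416 (G = -26*(-16) = 416)
A = -34
d(q) = -34 + q (d(q) = q - 34 = -34 + q)
n = -9302 (n = -41 + (416 + 25)*(-21) = -41 + 441*(-21) = -41 - 9261 = -9302)
√(n + d(90)) = √(-9302 + (-34 + 90)) = √(-9302 + 56) = √(-9246) = I*√9246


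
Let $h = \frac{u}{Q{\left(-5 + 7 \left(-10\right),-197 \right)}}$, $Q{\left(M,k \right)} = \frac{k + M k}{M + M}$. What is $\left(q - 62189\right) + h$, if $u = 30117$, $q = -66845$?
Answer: $- \frac{942787601}{7289} \approx -1.2934 \cdot 10^{5}$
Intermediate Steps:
$Q{\left(M,k \right)} = \frac{k + M k}{2 M}$
$h = - \frac{2258775}{7289}$ ($h = \frac{30117}{\frac{1}{2} \left(-197\right) \frac{1}{-5 + 7 \left(-10\right)} \left(1 + \left(-5 + 7 \left(-10\right)\right)\right)} = \frac{30117}{\frac{1}{2} \left(-197\right) \frac{1}{-5 - 70} \left(1 - 75\right)} = \frac{30117}{\frac{1}{2} \left(-197\right) \frac{1}{-75} \left(1 - 75\right)} = \frac{30117}{\frac{1}{2} \left(-197\right) \left(- \frac{1}{75}\right) \left(-74\right)} = \frac{30117}{- \frac{7289}{75}} = 30117 \left(- \frac{75}{7289}\right) = - \frac{2258775}{7289} \approx -309.89$)
$\left(q - 62189\right) + h = \left(-66845 - 62189\right) - \frac{2258775}{7289} = -129034 - \frac{2258775}{7289} = - \frac{942787601}{7289}$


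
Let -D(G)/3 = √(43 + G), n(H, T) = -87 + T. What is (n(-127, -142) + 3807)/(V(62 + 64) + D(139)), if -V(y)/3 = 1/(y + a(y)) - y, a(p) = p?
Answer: 9542826552/996568273 + 75739104*√182/996568273 ≈ 10.601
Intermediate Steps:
D(G) = -3*√(43 + G)
V(y) = 3*y - 3/(2*y) (V(y) = -3*(1/(y + y) - y) = -3*(1/(2*y) - y) = 3*y - 3/(2*y))
(n(-127, -142) + 3807)/(V(62 + 64) + D(139)) = ((-87 - 142) + 3807)/((3*(62 + 64) - 3/(2*(62 + 64))) - 3*√(43 + 139)) = (-229 + 3807)/((3*126 - 3/2/126) - 3*√182) = 3578/((378 - 3/2*1/126) - 3*√182) = 3578/((378 - 1/84) - 3*√182) = 3578/(31751/84 - 3*√182)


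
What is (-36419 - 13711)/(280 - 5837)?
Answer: 50130/5557 ≈ 9.0211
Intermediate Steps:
(-36419 - 13711)/(280 - 5837) = -50130/(-5557) = -50130*(-1/5557) = 50130/5557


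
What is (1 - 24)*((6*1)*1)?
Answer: -138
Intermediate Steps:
(1 - 24)*((6*1)*1) = -138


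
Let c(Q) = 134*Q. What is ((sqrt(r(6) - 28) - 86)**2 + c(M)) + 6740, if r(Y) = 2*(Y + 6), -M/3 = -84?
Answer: 47900 - 344*I ≈ 47900.0 - 344.0*I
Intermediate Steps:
M = 252 (M = -3*(-84) = 252)
r(Y) = 12 + 2*Y (r(Y) = 2*(6 + Y) = 12 + 2*Y)
((sqrt(r(6) - 28) - 86)**2 + c(M)) + 6740 = ((sqrt((12 + 2*6) - 28) - 86)**2 + 134*252) + 6740 = ((sqrt((12 + 12) - 28) - 86)**2 + 33768) + 6740 = ((sqrt(24 - 28) - 86)**2 + 33768) + 6740 = ((sqrt(-4) - 86)**2 + 33768) + 6740 = ((2*I - 86)**2 + 33768) + 6740 = ((-86 + 2*I)**2 + 33768) + 6740 = (33768 + (-86 + 2*I)**2) + 6740 = 40508 + (-86 + 2*I)**2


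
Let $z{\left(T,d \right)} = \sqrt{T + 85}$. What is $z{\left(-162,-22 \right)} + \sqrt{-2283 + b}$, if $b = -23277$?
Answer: $i \left(\sqrt{77} + 6 \sqrt{710}\right) \approx 168.65 i$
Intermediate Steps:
$z{\left(T,d \right)} = \sqrt{85 + T}$
$z{\left(-162,-22 \right)} + \sqrt{-2283 + b} = \sqrt{85 - 162} + \sqrt{-2283 - 23277} = \sqrt{-77} + \sqrt{-25560} = i \sqrt{77} + 6 i \sqrt{710}$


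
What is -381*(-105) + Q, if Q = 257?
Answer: 40262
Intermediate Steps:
-381*(-105) + Q = -381*(-105) + 257 = 40005 + 257 = 40262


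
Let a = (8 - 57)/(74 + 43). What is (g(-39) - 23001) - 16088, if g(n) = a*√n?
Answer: -39089 - 49*I*√39/117 ≈ -39089.0 - 2.6154*I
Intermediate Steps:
a = -49/117 ≈ -0.41880
g(n) = -49*√n/117
(g(-39) - 23001) - 16088 = (-49*I*√39/117 - 23001) - 16088 = (-23001 - 49*I*√39/117) - 16088 = -39089 - 49*I*√39/117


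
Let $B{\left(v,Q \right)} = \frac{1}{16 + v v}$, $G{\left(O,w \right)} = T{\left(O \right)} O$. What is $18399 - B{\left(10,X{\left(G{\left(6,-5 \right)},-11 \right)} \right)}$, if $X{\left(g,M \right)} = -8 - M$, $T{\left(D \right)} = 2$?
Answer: $\frac{2134283}{116} \approx 18399.0$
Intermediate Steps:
$G{\left(O,w \right)} = 2 O$
$B{\left(v,Q \right)} = \frac{1}{16 + v^{2}}$
$18399 - B{\left(10,X{\left(G{\left(6,-5 \right)},-11 \right)} \right)} = 18399 - \frac{1}{16 + 10^{2}} = 18399 - \frac{1}{16 + 100} = 18399 - \frac{1}{116} = \frac{2134283}{116}$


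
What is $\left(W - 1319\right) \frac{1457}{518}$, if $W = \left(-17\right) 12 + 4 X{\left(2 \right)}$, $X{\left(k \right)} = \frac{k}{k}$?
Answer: $- \frac{316169}{74} \approx -4272.6$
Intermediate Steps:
$X{\left(k \right)} = 1$
$W = -200$ ($W = \left(-17\right) 12 + 4 \cdot 1 = -204 + 4 = -200$)
$\left(W - 1319\right) \frac{1457}{518} = \left(-200 - 1319\right) \frac{1457}{518} = - 1519 \cdot 1457 \cdot \frac{1}{518} = \left(-1519\right) \frac{1457}{518} = - \frac{316169}{74}$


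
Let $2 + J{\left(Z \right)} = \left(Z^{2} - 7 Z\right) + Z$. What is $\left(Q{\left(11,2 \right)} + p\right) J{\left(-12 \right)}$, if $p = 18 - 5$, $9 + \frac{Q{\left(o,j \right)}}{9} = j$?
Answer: $-10700$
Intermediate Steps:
$Q{\left(o,j \right)} = -81 + 9 j$
$p = 13$
$J{\left(Z \right)} = -2 + Z^{2} - 6 Z$ ($J{\left(Z \right)} = -2 + \left(\left(Z^{2} - 7 Z\right) + Z\right) = -2 + \left(Z^{2} - 6 Z\right) = -2 + Z^{2} - 6 Z$)
$\left(Q{\left(11,2 \right)} + p\right) J{\left(-12 \right)} = \left(\left(-81 + 9 \cdot 2\right) + 13\right) \left(-2 + \left(-12\right)^{2} - -72\right) = \left(\left(-81 + 18\right) + 13\right) \left(-2 + 144 + 72\right) = \left(-63 + 13\right) 214 = \left(-50\right) 214 = -10700$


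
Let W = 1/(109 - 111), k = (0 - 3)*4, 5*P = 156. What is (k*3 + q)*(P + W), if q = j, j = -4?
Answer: -1228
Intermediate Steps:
P = 156/5 (P = (⅕)*156 = 156/5 ≈ 31.200)
q = -4
k = -12 (k = -3*4 = -12)
W = -½ (W = 1/(-2) = -½ ≈ -0.50000)
(k*3 + q)*(P + W) = (-12*3 - 4)*(156/5 - ½) = (-36 - 4)*(307/10) = -40*307/10 = -1228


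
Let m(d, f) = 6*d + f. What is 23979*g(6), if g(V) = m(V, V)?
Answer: 1007118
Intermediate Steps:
m(d, f) = f + 6*d
g(V) = 7*V (g(V) = V + 6*V = 7*V)
23979*g(6) = 23979*(7*6) = 23979*42 = 1007118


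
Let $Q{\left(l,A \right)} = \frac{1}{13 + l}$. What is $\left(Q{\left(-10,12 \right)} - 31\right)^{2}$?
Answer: $\frac{8464}{9} \approx 940.44$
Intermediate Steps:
$\left(Q{\left(-10,12 \right)} - 31\right)^{2} = \left(\frac{1}{13 - 10} - 31\right)^{2} = \left(\frac{1}{3} - 31\right)^{2} = \left(- \frac{92}{3}\right)^{2} = \frac{8464}{9}$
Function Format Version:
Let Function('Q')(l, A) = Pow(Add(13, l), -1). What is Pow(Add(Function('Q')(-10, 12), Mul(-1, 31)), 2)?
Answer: Rational(8464, 9) ≈ 940.44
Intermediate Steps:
Pow(Add(Function('Q')(-10, 12), Mul(-1, 31)), 2) = Pow(Add(Pow(Add(13, -10), -1), Mul(-1, 31)), 2) = Pow(Add(Pow(3, -1), -31), 2) = Pow(Add(Rational(1, 3), -31), 2) = Pow(Rational(-92, 3), 2) = Rational(8464, 9)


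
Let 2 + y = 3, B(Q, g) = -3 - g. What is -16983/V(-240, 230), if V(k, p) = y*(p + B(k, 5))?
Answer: -153/2 ≈ -76.500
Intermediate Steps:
y = 1 (y = -2 + 3 = 1)
V(k, p) = -8 + p (V(k, p) = 1*(p + (-3 - 1*5)) = 1*(p + (-3 - 5)) = 1*(p - 8) = 1*(-8 + p) = -8 + p)
-16983/V(-240, 230) = -16983/(-8 + 230) = -16983/222 = -16983*1/222 = -153/2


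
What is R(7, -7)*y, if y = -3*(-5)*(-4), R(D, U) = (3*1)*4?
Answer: -720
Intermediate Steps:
R(D, U) = 12 (R(D, U) = 3*4 = 12)
y = -60 (y = 15*(-4) = -60)
R(7, -7)*y = 12*(-60) = -720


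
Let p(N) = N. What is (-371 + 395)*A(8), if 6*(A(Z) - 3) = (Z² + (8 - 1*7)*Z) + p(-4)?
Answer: 344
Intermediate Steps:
A(Z) = 7/3 + Z/6 + Z²/6 (A(Z) = 3 + ((Z² + (8 - 1*7)*Z) - 4)/6 = 3 + ((Z² + (8 - 7)*Z) - 4)/6 = 3 + ((Z² + 1*Z) - 4)/6 = 3 + ((Z² + Z) - 4)/6 = 3 + ((Z + Z²) - 4)/6 = 3 + (-4 + Z + Z²)/6 = 3 + (-⅔ + Z/6 + Z²/6) = 7/3 + Z/6 + Z²/6)
(-371 + 395)*A(8) = (-371 + 395)*(7/3 + (⅙)*8 + (⅙)*8²) = 24*(7/3 + 4/3 + (⅙)*64) = 24*(7/3 + 4/3 + 32/3) = 24*(43/3) = 344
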